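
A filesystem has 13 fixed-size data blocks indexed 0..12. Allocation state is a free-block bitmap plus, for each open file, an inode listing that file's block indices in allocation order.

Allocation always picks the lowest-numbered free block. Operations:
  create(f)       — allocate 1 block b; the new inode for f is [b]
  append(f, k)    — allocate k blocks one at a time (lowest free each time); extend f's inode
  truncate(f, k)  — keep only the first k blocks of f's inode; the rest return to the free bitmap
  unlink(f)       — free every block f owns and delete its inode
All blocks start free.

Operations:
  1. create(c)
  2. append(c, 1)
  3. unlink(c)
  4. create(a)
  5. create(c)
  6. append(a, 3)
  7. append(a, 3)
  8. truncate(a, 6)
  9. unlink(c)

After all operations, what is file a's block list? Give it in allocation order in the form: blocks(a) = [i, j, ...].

create(c): bitmap=F............ | c=[0]
append(c, 1): bitmap=FF........... | c=[0, 1]
unlink(c): bitmap=............. | 
create(a): bitmap=F............ | a=[0]
create(c): bitmap=FF........... | a=[0] c=[1]
append(a, 3): bitmap=FFFFF........ | a=[0, 2, 3, 4] c=[1]
append(a, 3): bitmap=FFFFFFFF..... | a=[0, 2, 3, 4, 5, 6, 7] c=[1]
truncate(a, 6): bitmap=FFFFFFF...... | a=[0, 2, 3, 4, 5, 6] c=[1]
unlink(c): bitmap=F.FFFFF...... | a=[0, 2, 3, 4, 5, 6]

blocks(a) = [0, 2, 3, 4, 5, 6]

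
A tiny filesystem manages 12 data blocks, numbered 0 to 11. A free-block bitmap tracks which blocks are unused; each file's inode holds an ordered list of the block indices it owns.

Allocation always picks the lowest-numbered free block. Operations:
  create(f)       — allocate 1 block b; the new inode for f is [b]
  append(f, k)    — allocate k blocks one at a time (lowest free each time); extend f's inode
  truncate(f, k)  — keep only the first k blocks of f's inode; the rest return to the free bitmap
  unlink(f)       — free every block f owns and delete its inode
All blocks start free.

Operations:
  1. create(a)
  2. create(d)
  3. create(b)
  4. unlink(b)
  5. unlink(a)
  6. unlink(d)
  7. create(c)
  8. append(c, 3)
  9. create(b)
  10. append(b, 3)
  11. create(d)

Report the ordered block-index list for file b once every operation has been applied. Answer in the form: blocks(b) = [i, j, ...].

after create(a) → a:[0]  free=[F...........]
after create(d) → a:[0], d:[1]  free=[FF..........]
after create(b) → a:[0], b:[2], d:[1]  free=[FFF.........]
after unlink(b) → a:[0], d:[1]  free=[FF..........]
after unlink(a) → d:[1]  free=[.F..........]
after unlink(d) →   free=[............]
after create(c) → c:[0]  free=[F...........]
after append(c, 3) → c:[0, 1, 2, 3]  free=[FFFF........]
after create(b) → b:[4], c:[0, 1, 2, 3]  free=[FFFFF.......]
after append(b, 3) → b:[4, 5, 6, 7], c:[0, 1, 2, 3]  free=[FFFFFFFF....]
after create(d) → b:[4, 5, 6, 7], c:[0, 1, 2, 3], d:[8]  free=[FFFFFFFFF...]

blocks(b) = [4, 5, 6, 7]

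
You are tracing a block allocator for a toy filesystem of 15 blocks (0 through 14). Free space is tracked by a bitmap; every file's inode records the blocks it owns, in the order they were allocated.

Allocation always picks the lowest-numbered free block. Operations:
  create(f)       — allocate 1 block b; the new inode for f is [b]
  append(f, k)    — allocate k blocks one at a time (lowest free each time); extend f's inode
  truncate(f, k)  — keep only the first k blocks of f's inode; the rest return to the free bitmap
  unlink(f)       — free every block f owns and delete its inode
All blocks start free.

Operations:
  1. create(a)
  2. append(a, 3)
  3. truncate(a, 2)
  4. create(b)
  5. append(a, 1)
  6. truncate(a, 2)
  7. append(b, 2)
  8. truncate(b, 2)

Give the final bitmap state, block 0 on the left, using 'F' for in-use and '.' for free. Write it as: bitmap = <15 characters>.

bitmap = FFFF...........

[1] create(a) — a=0 (map F..............)
[2] append(a, 3) — a=0,1,2,3 (map FFFF...........)
[3] truncate(a, 2) — a=0,1 (map FF.............)
[4] create(b) — a=0,1 b=2 (map FFF............)
[5] append(a, 1) — a=0,1,3 b=2 (map FFFF...........)
[6] truncate(a, 2) — a=0,1 b=2 (map FFF............)
[7] append(b, 2) — a=0,1 b=2,3,4 (map FFFFF..........)
[8] truncate(b, 2) — a=0,1 b=2,3 (map FFFF...........)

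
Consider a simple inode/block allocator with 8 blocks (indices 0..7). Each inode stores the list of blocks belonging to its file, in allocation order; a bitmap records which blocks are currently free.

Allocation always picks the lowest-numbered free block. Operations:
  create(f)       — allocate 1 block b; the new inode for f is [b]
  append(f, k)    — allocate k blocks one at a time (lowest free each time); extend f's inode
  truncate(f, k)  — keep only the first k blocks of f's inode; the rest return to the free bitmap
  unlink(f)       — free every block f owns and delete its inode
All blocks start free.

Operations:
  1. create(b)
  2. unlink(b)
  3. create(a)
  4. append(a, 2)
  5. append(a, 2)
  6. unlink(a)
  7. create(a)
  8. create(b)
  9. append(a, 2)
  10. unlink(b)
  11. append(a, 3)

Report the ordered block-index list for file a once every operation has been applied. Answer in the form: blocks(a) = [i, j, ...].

create(b): bitmap=F....... | b=[0]
unlink(b): bitmap=........ | 
create(a): bitmap=F....... | a=[0]
append(a, 2): bitmap=FFF..... | a=[0, 1, 2]
append(a, 2): bitmap=FFFFF... | a=[0, 1, 2, 3, 4]
unlink(a): bitmap=........ | 
create(a): bitmap=F....... | a=[0]
create(b): bitmap=FF...... | a=[0] b=[1]
append(a, 2): bitmap=FFFF.... | a=[0, 2, 3] b=[1]
unlink(b): bitmap=F.FF.... | a=[0, 2, 3]
append(a, 3): bitmap=FFFFFF.. | a=[0, 2, 3, 1, 4, 5]

blocks(a) = [0, 2, 3, 1, 4, 5]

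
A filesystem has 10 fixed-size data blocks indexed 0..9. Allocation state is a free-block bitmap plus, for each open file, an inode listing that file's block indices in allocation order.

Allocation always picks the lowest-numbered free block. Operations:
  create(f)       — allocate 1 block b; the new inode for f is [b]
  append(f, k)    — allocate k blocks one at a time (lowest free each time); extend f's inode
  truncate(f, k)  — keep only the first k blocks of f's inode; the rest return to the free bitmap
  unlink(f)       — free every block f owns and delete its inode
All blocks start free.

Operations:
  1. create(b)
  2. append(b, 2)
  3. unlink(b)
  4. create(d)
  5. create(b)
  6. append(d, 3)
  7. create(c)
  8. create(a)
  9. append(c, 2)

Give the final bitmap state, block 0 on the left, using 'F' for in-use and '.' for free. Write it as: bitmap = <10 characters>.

bitmap = FFFFFFFFF.

  1. create(b)  ⇒  F.........  {b→[0]}
  2. append(b, 2)  ⇒  FFF.......  {b→[0, 1, 2]}
  3. unlink(b)  ⇒  ..........  {}
  4. create(d)  ⇒  F.........  {d→[0]}
  5. create(b)  ⇒  FF........  {b→[1]; d→[0]}
  6. append(d, 3)  ⇒  FFFFF.....  {b→[1]; d→[0, 2, 3, 4]}
  7. create(c)  ⇒  FFFFFF....  {b→[1]; c→[5]; d→[0, 2, 3, 4]}
  8. create(a)  ⇒  FFFFFFF...  {a→[6]; b→[1]; c→[5]; d→[0, 2, 3, 4]}
  9. append(c, 2)  ⇒  FFFFFFFFF.  {a→[6]; b→[1]; c→[5, 7, 8]; d→[0, 2, 3, 4]}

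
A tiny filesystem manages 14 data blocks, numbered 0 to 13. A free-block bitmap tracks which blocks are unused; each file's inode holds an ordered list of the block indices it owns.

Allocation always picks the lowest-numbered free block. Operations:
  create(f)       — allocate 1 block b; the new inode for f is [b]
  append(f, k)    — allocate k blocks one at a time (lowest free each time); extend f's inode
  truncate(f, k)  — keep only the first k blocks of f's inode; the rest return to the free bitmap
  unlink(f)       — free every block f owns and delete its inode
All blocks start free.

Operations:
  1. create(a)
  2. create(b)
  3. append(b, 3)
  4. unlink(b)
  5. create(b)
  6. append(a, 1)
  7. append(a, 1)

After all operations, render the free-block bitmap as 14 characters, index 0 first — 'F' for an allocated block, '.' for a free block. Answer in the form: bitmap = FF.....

bitmap = FFFF..........

  1. create(a)  ⇒  F.............  {a→[0]}
  2. create(b)  ⇒  FF............  {a→[0]; b→[1]}
  3. append(b, 3)  ⇒  FFFFF.........  {a→[0]; b→[1, 2, 3, 4]}
  4. unlink(b)  ⇒  F.............  {a→[0]}
  5. create(b)  ⇒  FF............  {a→[0]; b→[1]}
  6. append(a, 1)  ⇒  FFF...........  {a→[0, 2]; b→[1]}
  7. append(a, 1)  ⇒  FFFF..........  {a→[0, 2, 3]; b→[1]}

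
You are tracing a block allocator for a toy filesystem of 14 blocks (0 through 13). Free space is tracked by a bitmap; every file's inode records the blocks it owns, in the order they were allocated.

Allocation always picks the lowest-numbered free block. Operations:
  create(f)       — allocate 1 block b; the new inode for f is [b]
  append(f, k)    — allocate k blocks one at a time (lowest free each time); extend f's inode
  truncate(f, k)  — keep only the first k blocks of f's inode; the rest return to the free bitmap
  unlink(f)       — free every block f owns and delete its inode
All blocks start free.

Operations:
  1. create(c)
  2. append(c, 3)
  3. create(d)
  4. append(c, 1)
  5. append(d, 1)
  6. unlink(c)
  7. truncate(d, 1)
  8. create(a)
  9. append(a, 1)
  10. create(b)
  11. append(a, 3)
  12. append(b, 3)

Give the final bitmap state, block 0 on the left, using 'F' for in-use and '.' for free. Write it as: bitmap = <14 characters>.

bitmap = FFFFFFFFFF....

[1] create(c) — c=0 (map F.............)
[2] append(c, 3) — c=0,1,2,3 (map FFFF..........)
[3] create(d) — c=0,1,2,3 d=4 (map FFFFF.........)
[4] append(c, 1) — c=0,1,2,3,5 d=4 (map FFFFFF........)
[5] append(d, 1) — c=0,1,2,3,5 d=4,6 (map FFFFFFF.......)
[6] unlink(c) — d=4,6 (map ....F.F.......)
[7] truncate(d, 1) — d=4 (map ....F.........)
[8] create(a) — a=0 d=4 (map F...F.........)
[9] append(a, 1) — a=0,1 d=4 (map FF..F.........)
[10] create(b) — a=0,1 b=2 d=4 (map FFF.F.........)
[11] append(a, 3) — a=0,1,3,5,6 b=2 d=4 (map FFFFFFF.......)
[12] append(b, 3) — a=0,1,3,5,6 b=2,7,8,9 d=4 (map FFFFFFFFFF....)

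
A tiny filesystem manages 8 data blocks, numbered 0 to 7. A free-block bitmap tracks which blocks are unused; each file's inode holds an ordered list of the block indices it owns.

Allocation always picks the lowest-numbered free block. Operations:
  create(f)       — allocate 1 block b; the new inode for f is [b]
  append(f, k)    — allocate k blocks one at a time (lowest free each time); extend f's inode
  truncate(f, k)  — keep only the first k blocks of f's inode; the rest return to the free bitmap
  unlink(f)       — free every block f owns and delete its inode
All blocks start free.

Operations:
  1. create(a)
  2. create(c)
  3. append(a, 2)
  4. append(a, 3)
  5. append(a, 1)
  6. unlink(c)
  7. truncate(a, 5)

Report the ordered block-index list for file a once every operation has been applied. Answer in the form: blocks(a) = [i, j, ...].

  1. create(a)  ⇒  F.......  {a→[0]}
  2. create(c)  ⇒  FF......  {a→[0]; c→[1]}
  3. append(a, 2)  ⇒  FFFF....  {a→[0, 2, 3]; c→[1]}
  4. append(a, 3)  ⇒  FFFFFFF.  {a→[0, 2, 3, 4, 5, 6]; c→[1]}
  5. append(a, 1)  ⇒  FFFFFFFF  {a→[0, 2, 3, 4, 5, 6, 7]; c→[1]}
  6. unlink(c)  ⇒  F.FFFFFF  {a→[0, 2, 3, 4, 5, 6, 7]}
  7. truncate(a, 5)  ⇒  F.FFFF..  {a→[0, 2, 3, 4, 5]}

blocks(a) = [0, 2, 3, 4, 5]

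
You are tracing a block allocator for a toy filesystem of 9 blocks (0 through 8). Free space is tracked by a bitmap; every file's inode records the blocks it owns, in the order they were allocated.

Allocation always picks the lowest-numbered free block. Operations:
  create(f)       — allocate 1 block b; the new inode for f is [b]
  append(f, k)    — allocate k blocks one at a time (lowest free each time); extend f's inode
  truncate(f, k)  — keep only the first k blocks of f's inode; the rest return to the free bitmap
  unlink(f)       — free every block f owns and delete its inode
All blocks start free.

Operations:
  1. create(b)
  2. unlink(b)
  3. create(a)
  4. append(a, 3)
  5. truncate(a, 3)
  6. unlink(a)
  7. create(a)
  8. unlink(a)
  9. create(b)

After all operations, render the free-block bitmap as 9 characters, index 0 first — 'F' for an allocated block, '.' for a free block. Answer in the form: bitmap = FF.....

bitmap = F........

create(b): bitmap=F........ | b=[0]
unlink(b): bitmap=......... | 
create(a): bitmap=F........ | a=[0]
append(a, 3): bitmap=FFFF..... | a=[0, 1, 2, 3]
truncate(a, 3): bitmap=FFF...... | a=[0, 1, 2]
unlink(a): bitmap=......... | 
create(a): bitmap=F........ | a=[0]
unlink(a): bitmap=......... | 
create(b): bitmap=F........ | b=[0]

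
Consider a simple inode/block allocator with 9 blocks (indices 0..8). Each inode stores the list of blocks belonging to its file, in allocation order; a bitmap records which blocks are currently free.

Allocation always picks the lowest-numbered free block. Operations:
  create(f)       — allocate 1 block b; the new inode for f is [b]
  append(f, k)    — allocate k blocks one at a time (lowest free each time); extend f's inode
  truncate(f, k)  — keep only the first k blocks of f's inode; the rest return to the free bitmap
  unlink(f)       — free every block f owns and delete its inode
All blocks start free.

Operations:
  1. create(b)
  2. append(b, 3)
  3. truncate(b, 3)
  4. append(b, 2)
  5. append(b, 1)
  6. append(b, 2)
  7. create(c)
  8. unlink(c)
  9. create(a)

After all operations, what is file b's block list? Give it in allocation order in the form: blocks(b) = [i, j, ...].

create(b): bitmap=F........ | b=[0]
append(b, 3): bitmap=FFFF..... | b=[0, 1, 2, 3]
truncate(b, 3): bitmap=FFF...... | b=[0, 1, 2]
append(b, 2): bitmap=FFFFF.... | b=[0, 1, 2, 3, 4]
append(b, 1): bitmap=FFFFFF... | b=[0, 1, 2, 3, 4, 5]
append(b, 2): bitmap=FFFFFFFF. | b=[0, 1, 2, 3, 4, 5, 6, 7]
create(c): bitmap=FFFFFFFFF | b=[0, 1, 2, 3, 4, 5, 6, 7] c=[8]
unlink(c): bitmap=FFFFFFFF. | b=[0, 1, 2, 3, 4, 5, 6, 7]
create(a): bitmap=FFFFFFFFF | a=[8] b=[0, 1, 2, 3, 4, 5, 6, 7]

blocks(b) = [0, 1, 2, 3, 4, 5, 6, 7]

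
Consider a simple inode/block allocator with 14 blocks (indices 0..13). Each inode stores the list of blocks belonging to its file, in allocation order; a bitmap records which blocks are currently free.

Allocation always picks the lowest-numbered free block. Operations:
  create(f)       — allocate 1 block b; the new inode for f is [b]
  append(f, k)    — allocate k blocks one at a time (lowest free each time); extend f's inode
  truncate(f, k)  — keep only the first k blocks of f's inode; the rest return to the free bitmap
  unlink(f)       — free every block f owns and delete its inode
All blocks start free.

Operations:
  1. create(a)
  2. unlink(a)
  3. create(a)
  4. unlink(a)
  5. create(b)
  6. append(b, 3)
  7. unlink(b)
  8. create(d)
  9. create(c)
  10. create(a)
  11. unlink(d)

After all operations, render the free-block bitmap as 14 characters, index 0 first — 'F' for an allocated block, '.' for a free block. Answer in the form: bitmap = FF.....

[1] create(a) — a=0 (map F.............)
[2] unlink(a) —  (map ..............)
[3] create(a) — a=0 (map F.............)
[4] unlink(a) —  (map ..............)
[5] create(b) — b=0 (map F.............)
[6] append(b, 3) — b=0,1,2,3 (map FFFF..........)
[7] unlink(b) —  (map ..............)
[8] create(d) — d=0 (map F.............)
[9] create(c) — c=1 d=0 (map FF............)
[10] create(a) — a=2 c=1 d=0 (map FFF...........)
[11] unlink(d) — a=2 c=1 (map .FF...........)

bitmap = .FF...........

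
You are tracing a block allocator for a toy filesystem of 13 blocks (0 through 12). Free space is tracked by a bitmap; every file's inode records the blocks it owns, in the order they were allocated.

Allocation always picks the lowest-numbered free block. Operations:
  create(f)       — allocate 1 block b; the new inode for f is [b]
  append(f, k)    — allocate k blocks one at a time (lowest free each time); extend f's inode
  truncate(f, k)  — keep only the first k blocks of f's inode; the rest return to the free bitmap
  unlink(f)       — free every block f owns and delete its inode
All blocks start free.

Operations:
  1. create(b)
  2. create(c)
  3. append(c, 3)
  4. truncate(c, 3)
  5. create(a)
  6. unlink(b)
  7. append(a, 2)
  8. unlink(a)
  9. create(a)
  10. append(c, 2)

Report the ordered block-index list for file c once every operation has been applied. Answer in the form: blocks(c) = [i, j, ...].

after create(b) → b:[0]  free=[F............]
after create(c) → b:[0], c:[1]  free=[FF...........]
after append(c, 3) → b:[0], c:[1, 2, 3, 4]  free=[FFFFF........]
after truncate(c, 3) → b:[0], c:[1, 2, 3]  free=[FFFF.........]
after create(a) → a:[4], b:[0], c:[1, 2, 3]  free=[FFFFF........]
after unlink(b) → a:[4], c:[1, 2, 3]  free=[.FFFF........]
after append(a, 2) → a:[4, 0, 5], c:[1, 2, 3]  free=[FFFFFF.......]
after unlink(a) → c:[1, 2, 3]  free=[.FFF.........]
after create(a) → a:[0], c:[1, 2, 3]  free=[FFFF.........]
after append(c, 2) → a:[0], c:[1, 2, 3, 4, 5]  free=[FFFFFF.......]

blocks(c) = [1, 2, 3, 4, 5]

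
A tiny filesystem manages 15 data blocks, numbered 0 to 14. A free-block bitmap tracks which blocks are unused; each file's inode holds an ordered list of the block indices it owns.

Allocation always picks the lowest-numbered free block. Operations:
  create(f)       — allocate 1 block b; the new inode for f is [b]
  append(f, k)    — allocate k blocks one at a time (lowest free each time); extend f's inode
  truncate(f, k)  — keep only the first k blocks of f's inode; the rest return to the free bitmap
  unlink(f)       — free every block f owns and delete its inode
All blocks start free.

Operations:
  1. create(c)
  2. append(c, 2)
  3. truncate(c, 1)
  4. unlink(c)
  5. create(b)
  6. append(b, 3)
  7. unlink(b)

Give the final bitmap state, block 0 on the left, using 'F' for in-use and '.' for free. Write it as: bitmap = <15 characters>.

[1] create(c) — c=0 (map F..............)
[2] append(c, 2) — c=0,1,2 (map FFF............)
[3] truncate(c, 1) — c=0 (map F..............)
[4] unlink(c) —  (map ...............)
[5] create(b) — b=0 (map F..............)
[6] append(b, 3) — b=0,1,2,3 (map FFFF...........)
[7] unlink(b) —  (map ...............)

bitmap = ...............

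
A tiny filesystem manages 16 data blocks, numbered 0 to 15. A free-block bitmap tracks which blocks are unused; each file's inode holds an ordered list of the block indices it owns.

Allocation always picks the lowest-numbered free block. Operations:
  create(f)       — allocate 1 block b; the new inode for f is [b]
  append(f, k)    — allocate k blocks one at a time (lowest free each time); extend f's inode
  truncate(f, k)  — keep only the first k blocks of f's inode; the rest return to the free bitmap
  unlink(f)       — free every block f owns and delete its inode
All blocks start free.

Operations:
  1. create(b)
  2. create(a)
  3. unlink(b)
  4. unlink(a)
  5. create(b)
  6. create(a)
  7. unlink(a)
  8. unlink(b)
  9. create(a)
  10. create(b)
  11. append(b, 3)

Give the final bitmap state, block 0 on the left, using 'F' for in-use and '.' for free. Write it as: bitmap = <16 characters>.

after create(b) → b:[0]  free=[F...............]
after create(a) → a:[1], b:[0]  free=[FF..............]
after unlink(b) → a:[1]  free=[.F..............]
after unlink(a) →   free=[................]
after create(b) → b:[0]  free=[F...............]
after create(a) → a:[1], b:[0]  free=[FF..............]
after unlink(a) → b:[0]  free=[F...............]
after unlink(b) →   free=[................]
after create(a) → a:[0]  free=[F...............]
after create(b) → a:[0], b:[1]  free=[FF..............]
after append(b, 3) → a:[0], b:[1, 2, 3, 4]  free=[FFFFF...........]

bitmap = FFFFF...........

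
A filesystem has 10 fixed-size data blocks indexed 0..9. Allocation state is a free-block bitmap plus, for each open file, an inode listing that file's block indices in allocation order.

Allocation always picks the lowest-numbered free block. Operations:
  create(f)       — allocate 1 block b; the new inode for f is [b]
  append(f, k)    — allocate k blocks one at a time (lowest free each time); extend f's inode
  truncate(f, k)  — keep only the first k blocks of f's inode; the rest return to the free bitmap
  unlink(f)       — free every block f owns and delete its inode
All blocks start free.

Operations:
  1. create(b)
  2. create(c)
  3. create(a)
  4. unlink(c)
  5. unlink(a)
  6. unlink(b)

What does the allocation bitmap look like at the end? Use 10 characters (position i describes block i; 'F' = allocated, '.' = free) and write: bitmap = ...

bitmap = ..........

after create(b) → b:[0]  free=[F.........]
after create(c) → b:[0], c:[1]  free=[FF........]
after create(a) → a:[2], b:[0], c:[1]  free=[FFF.......]
after unlink(c) → a:[2], b:[0]  free=[F.F.......]
after unlink(a) → b:[0]  free=[F.........]
after unlink(b) →   free=[..........]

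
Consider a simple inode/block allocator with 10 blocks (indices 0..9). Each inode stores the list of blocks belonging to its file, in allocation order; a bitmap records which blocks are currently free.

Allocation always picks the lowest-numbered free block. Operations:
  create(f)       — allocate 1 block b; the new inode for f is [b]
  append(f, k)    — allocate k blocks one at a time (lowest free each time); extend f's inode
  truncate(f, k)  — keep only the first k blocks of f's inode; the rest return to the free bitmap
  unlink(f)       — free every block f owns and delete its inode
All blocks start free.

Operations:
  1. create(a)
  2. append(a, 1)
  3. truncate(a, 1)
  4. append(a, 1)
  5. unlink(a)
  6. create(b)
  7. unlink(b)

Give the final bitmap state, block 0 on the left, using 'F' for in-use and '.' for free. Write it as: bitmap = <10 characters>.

[1] create(a) — a=0 (map F.........)
[2] append(a, 1) — a=0,1 (map FF........)
[3] truncate(a, 1) — a=0 (map F.........)
[4] append(a, 1) — a=0,1 (map FF........)
[5] unlink(a) —  (map ..........)
[6] create(b) — b=0 (map F.........)
[7] unlink(b) —  (map ..........)

bitmap = ..........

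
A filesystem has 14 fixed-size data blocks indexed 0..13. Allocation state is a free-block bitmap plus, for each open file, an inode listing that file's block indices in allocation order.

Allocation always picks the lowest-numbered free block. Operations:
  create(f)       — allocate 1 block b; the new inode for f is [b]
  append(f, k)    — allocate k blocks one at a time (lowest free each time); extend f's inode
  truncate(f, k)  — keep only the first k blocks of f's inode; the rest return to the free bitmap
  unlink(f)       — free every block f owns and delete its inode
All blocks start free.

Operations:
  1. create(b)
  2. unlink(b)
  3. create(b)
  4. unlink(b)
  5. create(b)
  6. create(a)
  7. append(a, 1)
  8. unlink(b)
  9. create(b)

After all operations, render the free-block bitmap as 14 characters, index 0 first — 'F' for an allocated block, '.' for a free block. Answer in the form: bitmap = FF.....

bitmap = FFF...........

after create(b) → b:[0]  free=[F.............]
after unlink(b) →   free=[..............]
after create(b) → b:[0]  free=[F.............]
after unlink(b) →   free=[..............]
after create(b) → b:[0]  free=[F.............]
after create(a) → a:[1], b:[0]  free=[FF............]
after append(a, 1) → a:[1, 2], b:[0]  free=[FFF...........]
after unlink(b) → a:[1, 2]  free=[.FF...........]
after create(b) → a:[1, 2], b:[0]  free=[FFF...........]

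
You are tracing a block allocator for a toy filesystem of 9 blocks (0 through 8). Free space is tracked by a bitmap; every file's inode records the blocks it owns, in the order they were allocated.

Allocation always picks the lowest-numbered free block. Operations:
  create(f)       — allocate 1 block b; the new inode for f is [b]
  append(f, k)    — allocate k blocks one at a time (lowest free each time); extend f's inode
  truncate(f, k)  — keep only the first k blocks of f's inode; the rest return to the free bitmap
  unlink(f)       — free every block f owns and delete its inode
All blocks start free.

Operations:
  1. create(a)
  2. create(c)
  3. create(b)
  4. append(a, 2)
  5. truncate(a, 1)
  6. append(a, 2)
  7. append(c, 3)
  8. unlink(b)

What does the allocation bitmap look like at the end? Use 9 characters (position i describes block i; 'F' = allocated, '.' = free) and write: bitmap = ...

bitmap = FF.FFFFF.

[1] create(a) — a=0 (map F........)
[2] create(c) — a=0 c=1 (map FF.......)
[3] create(b) — a=0 b=2 c=1 (map FFF......)
[4] append(a, 2) — a=0,3,4 b=2 c=1 (map FFFFF....)
[5] truncate(a, 1) — a=0 b=2 c=1 (map FFF......)
[6] append(a, 2) — a=0,3,4 b=2 c=1 (map FFFFF....)
[7] append(c, 3) — a=0,3,4 b=2 c=1,5,6,7 (map FFFFFFFF.)
[8] unlink(b) — a=0,3,4 c=1,5,6,7 (map FF.FFFFF.)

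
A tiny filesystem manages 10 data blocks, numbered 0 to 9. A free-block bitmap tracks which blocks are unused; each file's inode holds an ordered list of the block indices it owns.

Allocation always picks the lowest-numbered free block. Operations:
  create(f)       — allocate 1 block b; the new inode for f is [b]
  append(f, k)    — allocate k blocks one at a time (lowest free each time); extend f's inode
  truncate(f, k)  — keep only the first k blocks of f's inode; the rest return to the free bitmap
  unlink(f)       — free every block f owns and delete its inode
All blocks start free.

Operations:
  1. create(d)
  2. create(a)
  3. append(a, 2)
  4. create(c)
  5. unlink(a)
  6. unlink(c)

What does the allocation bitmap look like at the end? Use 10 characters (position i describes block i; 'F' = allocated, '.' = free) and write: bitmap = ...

bitmap = F.........

after create(d) → d:[0]  free=[F.........]
after create(a) → a:[1], d:[0]  free=[FF........]
after append(a, 2) → a:[1, 2, 3], d:[0]  free=[FFFF......]
after create(c) → a:[1, 2, 3], c:[4], d:[0]  free=[FFFFF.....]
after unlink(a) → c:[4], d:[0]  free=[F...F.....]
after unlink(c) → d:[0]  free=[F.........]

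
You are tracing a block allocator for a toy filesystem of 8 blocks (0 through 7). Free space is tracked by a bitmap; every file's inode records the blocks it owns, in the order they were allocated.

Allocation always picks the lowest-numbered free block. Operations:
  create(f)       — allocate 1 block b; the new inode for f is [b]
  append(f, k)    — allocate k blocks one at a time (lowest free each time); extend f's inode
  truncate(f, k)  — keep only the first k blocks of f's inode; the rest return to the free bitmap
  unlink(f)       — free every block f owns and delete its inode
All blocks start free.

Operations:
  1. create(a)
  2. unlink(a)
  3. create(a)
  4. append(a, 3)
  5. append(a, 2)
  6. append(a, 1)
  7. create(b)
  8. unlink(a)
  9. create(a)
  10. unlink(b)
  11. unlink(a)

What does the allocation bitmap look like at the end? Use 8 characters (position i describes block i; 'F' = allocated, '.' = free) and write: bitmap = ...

bitmap = ........

after create(a) → a:[0]  free=[F.......]
after unlink(a) →   free=[........]
after create(a) → a:[0]  free=[F.......]
after append(a, 3) → a:[0, 1, 2, 3]  free=[FFFF....]
after append(a, 2) → a:[0, 1, 2, 3, 4, 5]  free=[FFFFFF..]
after append(a, 1) → a:[0, 1, 2, 3, 4, 5, 6]  free=[FFFFFFF.]
after create(b) → a:[0, 1, 2, 3, 4, 5, 6], b:[7]  free=[FFFFFFFF]
after unlink(a) → b:[7]  free=[.......F]
after create(a) → a:[0], b:[7]  free=[F......F]
after unlink(b) → a:[0]  free=[F.......]
after unlink(a) →   free=[........]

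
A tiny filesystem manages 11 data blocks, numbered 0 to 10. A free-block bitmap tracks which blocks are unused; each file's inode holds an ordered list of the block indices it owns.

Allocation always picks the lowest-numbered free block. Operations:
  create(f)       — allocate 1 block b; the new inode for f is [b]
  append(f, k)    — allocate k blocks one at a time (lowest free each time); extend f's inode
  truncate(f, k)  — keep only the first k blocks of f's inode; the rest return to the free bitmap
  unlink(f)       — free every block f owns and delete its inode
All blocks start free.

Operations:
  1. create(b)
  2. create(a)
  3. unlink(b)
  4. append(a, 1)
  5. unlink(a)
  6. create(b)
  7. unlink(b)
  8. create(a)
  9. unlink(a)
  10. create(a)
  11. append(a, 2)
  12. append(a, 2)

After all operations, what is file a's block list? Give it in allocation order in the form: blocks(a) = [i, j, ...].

after create(b) → b:[0]  free=[F..........]
after create(a) → a:[1], b:[0]  free=[FF.........]
after unlink(b) → a:[1]  free=[.F.........]
after append(a, 1) → a:[1, 0]  free=[FF.........]
after unlink(a) →   free=[...........]
after create(b) → b:[0]  free=[F..........]
after unlink(b) →   free=[...........]
after create(a) → a:[0]  free=[F..........]
after unlink(a) →   free=[...........]
after create(a) → a:[0]  free=[F..........]
after append(a, 2) → a:[0, 1, 2]  free=[FFF........]
after append(a, 2) → a:[0, 1, 2, 3, 4]  free=[FFFFF......]

blocks(a) = [0, 1, 2, 3, 4]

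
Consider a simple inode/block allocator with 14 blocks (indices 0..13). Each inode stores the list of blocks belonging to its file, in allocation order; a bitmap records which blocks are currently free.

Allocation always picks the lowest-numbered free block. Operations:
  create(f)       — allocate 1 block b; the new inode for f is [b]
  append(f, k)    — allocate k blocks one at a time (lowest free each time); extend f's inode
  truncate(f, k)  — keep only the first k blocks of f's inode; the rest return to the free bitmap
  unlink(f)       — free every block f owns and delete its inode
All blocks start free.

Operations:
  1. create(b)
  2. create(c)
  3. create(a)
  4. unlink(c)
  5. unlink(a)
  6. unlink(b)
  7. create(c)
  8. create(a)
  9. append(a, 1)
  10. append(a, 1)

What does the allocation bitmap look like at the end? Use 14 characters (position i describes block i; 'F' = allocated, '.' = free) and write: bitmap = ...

  1. create(b)  ⇒  F.............  {b→[0]}
  2. create(c)  ⇒  FF............  {b→[0]; c→[1]}
  3. create(a)  ⇒  FFF...........  {a→[2]; b→[0]; c→[1]}
  4. unlink(c)  ⇒  F.F...........  {a→[2]; b→[0]}
  5. unlink(a)  ⇒  F.............  {b→[0]}
  6. unlink(b)  ⇒  ..............  {}
  7. create(c)  ⇒  F.............  {c→[0]}
  8. create(a)  ⇒  FF............  {a→[1]; c→[0]}
  9. append(a, 1)  ⇒  FFF...........  {a→[1, 2]; c→[0]}
  10. append(a, 1)  ⇒  FFFF..........  {a→[1, 2, 3]; c→[0]}

bitmap = FFFF..........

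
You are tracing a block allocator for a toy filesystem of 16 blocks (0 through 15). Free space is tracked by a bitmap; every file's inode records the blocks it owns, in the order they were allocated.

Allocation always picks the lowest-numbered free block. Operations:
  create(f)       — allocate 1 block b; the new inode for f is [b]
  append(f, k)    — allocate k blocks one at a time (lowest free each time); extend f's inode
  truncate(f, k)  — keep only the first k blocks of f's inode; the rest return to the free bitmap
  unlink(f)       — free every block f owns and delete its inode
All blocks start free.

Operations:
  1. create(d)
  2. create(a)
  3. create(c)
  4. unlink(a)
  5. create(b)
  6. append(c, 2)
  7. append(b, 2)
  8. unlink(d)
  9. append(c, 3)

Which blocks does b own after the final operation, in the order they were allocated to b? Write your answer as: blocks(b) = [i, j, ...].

  1. create(d)  ⇒  F...............  {d→[0]}
  2. create(a)  ⇒  FF..............  {a→[1]; d→[0]}
  3. create(c)  ⇒  FFF.............  {a→[1]; c→[2]; d→[0]}
  4. unlink(a)  ⇒  F.F.............  {c→[2]; d→[0]}
  5. create(b)  ⇒  FFF.............  {b→[1]; c→[2]; d→[0]}
  6. append(c, 2)  ⇒  FFFFF...........  {b→[1]; c→[2, 3, 4]; d→[0]}
  7. append(b, 2)  ⇒  FFFFFFF.........  {b→[1, 5, 6]; c→[2, 3, 4]; d→[0]}
  8. unlink(d)  ⇒  .FFFFFF.........  {b→[1, 5, 6]; c→[2, 3, 4]}
  9. append(c, 3)  ⇒  FFFFFFFFF.......  {b→[1, 5, 6]; c→[2, 3, 4, 0, 7, 8]}

blocks(b) = [1, 5, 6]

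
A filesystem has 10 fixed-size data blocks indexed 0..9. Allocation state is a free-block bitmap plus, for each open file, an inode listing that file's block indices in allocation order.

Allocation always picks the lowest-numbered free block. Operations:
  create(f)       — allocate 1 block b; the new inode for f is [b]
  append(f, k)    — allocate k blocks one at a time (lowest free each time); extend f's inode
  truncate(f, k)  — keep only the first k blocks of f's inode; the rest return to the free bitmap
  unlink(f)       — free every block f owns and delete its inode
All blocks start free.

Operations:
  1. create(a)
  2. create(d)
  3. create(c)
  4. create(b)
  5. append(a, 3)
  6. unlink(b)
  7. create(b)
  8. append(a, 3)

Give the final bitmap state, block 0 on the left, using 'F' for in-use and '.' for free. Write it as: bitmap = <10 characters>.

bitmap = FFFFFFFFFF

[1] create(a) — a=0 (map F.........)
[2] create(d) — a=0 d=1 (map FF........)
[3] create(c) — a=0 c=2 d=1 (map FFF.......)
[4] create(b) — a=0 b=3 c=2 d=1 (map FFFF......)
[5] append(a, 3) — a=0,4,5,6 b=3 c=2 d=1 (map FFFFFFF...)
[6] unlink(b) — a=0,4,5,6 c=2 d=1 (map FFF.FFF...)
[7] create(b) — a=0,4,5,6 b=3 c=2 d=1 (map FFFFFFF...)
[8] append(a, 3) — a=0,4,5,6,7,8,9 b=3 c=2 d=1 (map FFFFFFFFFF)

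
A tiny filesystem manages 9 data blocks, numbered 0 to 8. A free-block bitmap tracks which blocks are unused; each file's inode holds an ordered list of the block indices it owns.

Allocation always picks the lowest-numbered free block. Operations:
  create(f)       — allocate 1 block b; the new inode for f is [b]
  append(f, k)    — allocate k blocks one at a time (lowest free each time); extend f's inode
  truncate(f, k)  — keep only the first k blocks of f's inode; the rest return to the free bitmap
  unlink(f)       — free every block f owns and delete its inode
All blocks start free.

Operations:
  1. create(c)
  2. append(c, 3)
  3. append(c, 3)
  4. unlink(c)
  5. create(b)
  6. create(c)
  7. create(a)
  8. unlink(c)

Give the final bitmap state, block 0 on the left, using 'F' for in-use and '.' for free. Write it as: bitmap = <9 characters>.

after create(c) → c:[0]  free=[F........]
after append(c, 3) → c:[0, 1, 2, 3]  free=[FFFF.....]
after append(c, 3) → c:[0, 1, 2, 3, 4, 5, 6]  free=[FFFFFFF..]
after unlink(c) →   free=[.........]
after create(b) → b:[0]  free=[F........]
after create(c) → b:[0], c:[1]  free=[FF.......]
after create(a) → a:[2], b:[0], c:[1]  free=[FFF......]
after unlink(c) → a:[2], b:[0]  free=[F.F......]

bitmap = F.F......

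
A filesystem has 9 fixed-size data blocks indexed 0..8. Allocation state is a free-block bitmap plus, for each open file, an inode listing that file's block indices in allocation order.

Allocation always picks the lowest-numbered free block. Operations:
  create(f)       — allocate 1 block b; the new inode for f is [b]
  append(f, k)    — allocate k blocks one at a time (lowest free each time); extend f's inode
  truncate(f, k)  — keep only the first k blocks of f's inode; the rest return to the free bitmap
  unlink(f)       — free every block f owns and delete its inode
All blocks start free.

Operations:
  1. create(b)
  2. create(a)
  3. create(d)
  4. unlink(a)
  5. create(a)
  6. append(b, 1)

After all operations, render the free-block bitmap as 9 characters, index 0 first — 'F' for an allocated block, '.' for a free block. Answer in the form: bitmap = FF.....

bitmap = FFFF.....

after create(b) → b:[0]  free=[F........]
after create(a) → a:[1], b:[0]  free=[FF.......]
after create(d) → a:[1], b:[0], d:[2]  free=[FFF......]
after unlink(a) → b:[0], d:[2]  free=[F.F......]
after create(a) → a:[1], b:[0], d:[2]  free=[FFF......]
after append(b, 1) → a:[1], b:[0, 3], d:[2]  free=[FFFF.....]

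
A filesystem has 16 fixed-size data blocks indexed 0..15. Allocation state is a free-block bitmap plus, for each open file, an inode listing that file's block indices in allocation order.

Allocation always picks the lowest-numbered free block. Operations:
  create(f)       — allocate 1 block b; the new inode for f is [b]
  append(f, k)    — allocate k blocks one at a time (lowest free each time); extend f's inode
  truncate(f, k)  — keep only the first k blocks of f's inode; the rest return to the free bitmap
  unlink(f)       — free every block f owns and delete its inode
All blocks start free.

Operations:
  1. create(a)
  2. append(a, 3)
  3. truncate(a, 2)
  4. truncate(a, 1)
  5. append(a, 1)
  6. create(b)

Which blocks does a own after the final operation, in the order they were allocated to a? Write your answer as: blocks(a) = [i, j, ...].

blocks(a) = [0, 1]

  1. create(a)  ⇒  F...............  {a→[0]}
  2. append(a, 3)  ⇒  FFFF............  {a→[0, 1, 2, 3]}
  3. truncate(a, 2)  ⇒  FF..............  {a→[0, 1]}
  4. truncate(a, 1)  ⇒  F...............  {a→[0]}
  5. append(a, 1)  ⇒  FF..............  {a→[0, 1]}
  6. create(b)  ⇒  FFF.............  {a→[0, 1]; b→[2]}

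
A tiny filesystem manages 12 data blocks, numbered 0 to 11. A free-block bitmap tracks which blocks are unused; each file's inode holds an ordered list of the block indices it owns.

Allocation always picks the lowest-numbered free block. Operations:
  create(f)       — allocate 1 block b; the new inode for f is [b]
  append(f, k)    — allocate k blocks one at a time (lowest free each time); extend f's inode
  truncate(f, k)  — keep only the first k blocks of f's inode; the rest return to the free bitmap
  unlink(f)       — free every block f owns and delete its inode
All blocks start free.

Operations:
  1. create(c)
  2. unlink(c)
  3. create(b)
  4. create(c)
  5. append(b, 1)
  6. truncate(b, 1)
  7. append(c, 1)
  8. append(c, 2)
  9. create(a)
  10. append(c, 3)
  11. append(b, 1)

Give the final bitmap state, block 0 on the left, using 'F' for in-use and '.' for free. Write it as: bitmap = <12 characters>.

bitmap = FFFFFFFFFF..

[1] create(c) — c=0 (map F...........)
[2] unlink(c) —  (map ............)
[3] create(b) — b=0 (map F...........)
[4] create(c) — b=0 c=1 (map FF..........)
[5] append(b, 1) — b=0,2 c=1 (map FFF.........)
[6] truncate(b, 1) — b=0 c=1 (map FF..........)
[7] append(c, 1) — b=0 c=1,2 (map FFF.........)
[8] append(c, 2) — b=0 c=1,2,3,4 (map FFFFF.......)
[9] create(a) — a=5 b=0 c=1,2,3,4 (map FFFFFF......)
[10] append(c, 3) — a=5 b=0 c=1,2,3,4,6,7,8 (map FFFFFFFFF...)
[11] append(b, 1) — a=5 b=0,9 c=1,2,3,4,6,7,8 (map FFFFFFFFFF..)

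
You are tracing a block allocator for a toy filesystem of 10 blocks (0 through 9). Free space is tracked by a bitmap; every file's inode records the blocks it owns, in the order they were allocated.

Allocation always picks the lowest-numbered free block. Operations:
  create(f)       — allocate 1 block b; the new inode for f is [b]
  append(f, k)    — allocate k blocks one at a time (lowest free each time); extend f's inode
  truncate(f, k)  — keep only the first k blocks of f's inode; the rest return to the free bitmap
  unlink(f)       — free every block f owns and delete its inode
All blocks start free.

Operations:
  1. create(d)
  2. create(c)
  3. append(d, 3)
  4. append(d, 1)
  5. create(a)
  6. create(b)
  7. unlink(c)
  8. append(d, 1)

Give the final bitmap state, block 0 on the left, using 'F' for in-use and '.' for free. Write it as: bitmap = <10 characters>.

bitmap = FFFFFFFF..

after create(d) → d:[0]  free=[F.........]
after create(c) → c:[1], d:[0]  free=[FF........]
after append(d, 3) → c:[1], d:[0, 2, 3, 4]  free=[FFFFF.....]
after append(d, 1) → c:[1], d:[0, 2, 3, 4, 5]  free=[FFFFFF....]
after create(a) → a:[6], c:[1], d:[0, 2, 3, 4, 5]  free=[FFFFFFF...]
after create(b) → a:[6], b:[7], c:[1], d:[0, 2, 3, 4, 5]  free=[FFFFFFFF..]
after unlink(c) → a:[6], b:[7], d:[0, 2, 3, 4, 5]  free=[F.FFFFFF..]
after append(d, 1) → a:[6], b:[7], d:[0, 2, 3, 4, 5, 1]  free=[FFFFFFFF..]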